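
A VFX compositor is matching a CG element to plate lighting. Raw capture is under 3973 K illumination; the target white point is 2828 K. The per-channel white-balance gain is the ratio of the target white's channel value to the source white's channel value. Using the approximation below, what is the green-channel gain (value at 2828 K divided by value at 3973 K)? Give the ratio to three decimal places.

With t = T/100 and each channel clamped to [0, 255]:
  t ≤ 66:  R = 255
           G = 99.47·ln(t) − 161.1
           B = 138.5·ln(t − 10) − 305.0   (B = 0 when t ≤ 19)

0.835

At 3973 K (t = 39.73):
  G = 99.47·ln 39.73 − 161.1 = 99.47·3.6821 − 161.1 = 205.159.
At 2828 K (t = 28.28):
  G = 99.47·ln 28.28 − 161.1 = 99.47·3.3422 − 161.1 = 171.344.
Gain = 171.344 / 205.159 = 0.8352 → 0.835.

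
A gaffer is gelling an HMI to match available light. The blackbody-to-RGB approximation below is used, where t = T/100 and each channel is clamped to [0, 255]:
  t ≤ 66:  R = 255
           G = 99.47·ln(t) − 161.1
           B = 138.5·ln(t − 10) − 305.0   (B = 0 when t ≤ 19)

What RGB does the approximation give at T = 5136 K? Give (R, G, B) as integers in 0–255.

t = 5136/100 = 51.36; the t ≤ 66 branch applies.
R = 255 by definition for t ≤ 66.
G = 99.47·ln 51.36 − 161.1 = 99.47·3.9389 − 161.1 = 230.698.
B = 138.5·ln(51.36 − 10) − 305.0 = 138.5·ln 41.36 − 305.0 = 138.5·3.7223 − 305.0 = 210.541.
Rounded: (255, 231, 211).

(255, 231, 211)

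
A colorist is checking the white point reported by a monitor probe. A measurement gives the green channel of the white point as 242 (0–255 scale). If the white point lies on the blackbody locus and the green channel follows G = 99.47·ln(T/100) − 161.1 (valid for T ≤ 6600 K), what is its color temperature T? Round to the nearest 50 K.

ln t = (242 + 161.1) / 99.47 = 4.0525.
t = e^4.0525 = 57.540.
T = 100·t = 5754 K → 5750 K to the nearest 50 K.

5750 K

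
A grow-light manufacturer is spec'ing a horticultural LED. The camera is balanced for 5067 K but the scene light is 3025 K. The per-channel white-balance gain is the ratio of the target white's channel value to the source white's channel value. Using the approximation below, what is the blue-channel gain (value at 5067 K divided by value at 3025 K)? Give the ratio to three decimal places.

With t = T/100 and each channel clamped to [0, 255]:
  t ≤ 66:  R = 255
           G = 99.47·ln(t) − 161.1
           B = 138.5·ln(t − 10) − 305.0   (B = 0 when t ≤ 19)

At 3025 K (t = 30.25):
  B = 138.5·ln(30.25 − 10) − 305.0 = 138.5·ln 20.25 − 305.0 = 138.5·3.0082 − 305.0 = 111.629.
At 5067 K (t = 50.67):
  B = 138.5·ln(50.67 − 10) − 305.0 = 138.5·ln 40.67 − 305.0 = 138.5·3.7055 − 305.0 = 208.210.
Gain = 208.210 / 111.629 = 1.8652 → 1.865.

1.865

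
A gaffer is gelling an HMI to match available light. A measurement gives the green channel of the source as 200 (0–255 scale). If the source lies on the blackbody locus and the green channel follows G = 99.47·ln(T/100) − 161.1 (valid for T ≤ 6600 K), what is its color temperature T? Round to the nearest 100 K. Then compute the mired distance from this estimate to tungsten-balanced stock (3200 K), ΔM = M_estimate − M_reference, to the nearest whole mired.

-49 mireds

ln t = (200 + 161.1) / 99.47 = 3.6302.
t = e^3.6302 = 37.722.
T = 100·t = 3772 K → 3800 K to the nearest 100 K.
M_estimate = 10⁶/3800 = 263.16; M_reference = 10⁶/3200 = 312.50.
ΔM = 263.16 − 312.50 = -49.34 → -49 mireds.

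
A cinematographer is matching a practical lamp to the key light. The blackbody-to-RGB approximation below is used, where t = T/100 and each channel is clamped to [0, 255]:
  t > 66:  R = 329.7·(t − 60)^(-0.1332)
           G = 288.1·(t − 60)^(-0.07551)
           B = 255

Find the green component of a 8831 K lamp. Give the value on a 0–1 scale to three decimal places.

t = 8831/100 = 88.31; the t > 66 branch applies.
G = 288.1·(88.31 − 60)^(-0.07551) = 288.1·28.31^(-0.07551) = 288.1·0.77690 = 223.824.
On a 0–1 scale: 223.824/255 = 0.8777 → 0.878.

0.878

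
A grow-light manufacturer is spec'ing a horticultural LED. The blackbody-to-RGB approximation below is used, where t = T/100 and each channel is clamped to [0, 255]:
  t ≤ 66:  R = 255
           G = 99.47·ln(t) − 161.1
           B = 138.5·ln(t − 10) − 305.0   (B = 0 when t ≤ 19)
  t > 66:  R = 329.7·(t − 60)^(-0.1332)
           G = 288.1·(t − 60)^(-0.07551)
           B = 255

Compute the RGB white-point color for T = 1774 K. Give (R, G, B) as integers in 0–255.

(255, 125, 0)

t = 1774/100 = 17.74; the t ≤ 66 branch applies.
R = 255 by definition for t ≤ 66.
G = 99.47·ln 17.74 − 161.1 = 99.47·2.8758 − 161.1 = 124.958.
t = 17.74 ≤ 19, so B = 0.
Rounded: (255, 125, 0).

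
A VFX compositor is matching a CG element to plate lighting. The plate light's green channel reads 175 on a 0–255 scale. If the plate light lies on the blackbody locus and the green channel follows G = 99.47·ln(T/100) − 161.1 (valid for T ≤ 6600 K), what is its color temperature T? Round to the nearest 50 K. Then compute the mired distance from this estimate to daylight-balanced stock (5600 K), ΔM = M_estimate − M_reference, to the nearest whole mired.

+160 mireds

ln t = (175 + 161.1) / 99.47 = 3.3789.
t = e^3.3789 = 29.339.
T = 100·t = 2934 K → 2950 K to the nearest 50 K.
M_estimate = 10⁶/2950 = 338.98; M_reference = 10⁶/5600 = 178.57.
ΔM = 338.98 − 178.57 = 160.41 → +160 mireds.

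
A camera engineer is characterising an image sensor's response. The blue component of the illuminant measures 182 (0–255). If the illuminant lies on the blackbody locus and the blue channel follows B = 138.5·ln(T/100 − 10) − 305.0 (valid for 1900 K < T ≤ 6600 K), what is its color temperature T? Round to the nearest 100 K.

4400 K

ln(t − 10) = (182 + 305.0) / 138.5 = 3.5162.
t − 10 = e^3.5162 = 33.658, so t = 43.658.
T = 100·t = 4366 K → 4400 K to the nearest 100 K.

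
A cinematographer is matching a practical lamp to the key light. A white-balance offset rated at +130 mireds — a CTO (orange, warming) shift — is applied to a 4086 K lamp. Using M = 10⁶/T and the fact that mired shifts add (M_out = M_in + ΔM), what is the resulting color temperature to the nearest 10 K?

M_in = 10⁶/4086 = 244.74 mireds.
M_out = 244.74 + (+130) = 374.74 mireds.
T_out = 10⁶/374.74 = 2668.5 K → 2670 K.

2670 K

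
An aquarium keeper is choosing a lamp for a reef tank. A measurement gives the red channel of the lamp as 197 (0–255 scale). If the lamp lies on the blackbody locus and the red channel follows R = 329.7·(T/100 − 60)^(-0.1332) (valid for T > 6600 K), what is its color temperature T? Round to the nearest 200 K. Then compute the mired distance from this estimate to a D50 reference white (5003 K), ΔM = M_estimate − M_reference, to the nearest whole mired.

(t − 60)^(-0.1332) = 197/329.7 = 0.59751.
t − 60 = 0.59751^(1/-0.1332) = 0.59751^(-7.508) = 47.761, so t = 107.761.
T = 100·t = 10776 K → 10800 K to the nearest 200 K.
M_estimate = 10⁶/10800 = 92.59; M_reference = 10⁶/5003 = 199.88.
ΔM = 92.59 − 199.88 = -107.29 → -107 mireds.

-107 mireds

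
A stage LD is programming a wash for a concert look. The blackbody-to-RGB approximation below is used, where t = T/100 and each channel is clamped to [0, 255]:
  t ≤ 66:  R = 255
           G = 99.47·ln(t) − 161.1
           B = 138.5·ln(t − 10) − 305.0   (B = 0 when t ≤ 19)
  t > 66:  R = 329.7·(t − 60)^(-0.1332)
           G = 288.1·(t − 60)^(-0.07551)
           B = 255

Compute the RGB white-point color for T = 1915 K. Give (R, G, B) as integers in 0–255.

(255, 133, 2)

t = 1915/100 = 19.15; the t ≤ 66 branch applies.
R = 255 by definition for t ≤ 66.
G = 99.47·ln 19.15 − 161.1 = 99.47·2.9523 − 161.1 = 132.566.
B = 138.5·ln(19.15 − 10) − 305.0 = 138.5·ln 9.15 − 305.0 = 138.5·2.2138 − 305.0 = 1.605.
Rounded: (255, 133, 2).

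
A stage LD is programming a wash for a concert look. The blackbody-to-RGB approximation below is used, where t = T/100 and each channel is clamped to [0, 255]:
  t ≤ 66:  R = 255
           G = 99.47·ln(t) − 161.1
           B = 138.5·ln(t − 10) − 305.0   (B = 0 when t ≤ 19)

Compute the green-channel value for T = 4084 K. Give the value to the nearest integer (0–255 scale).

t = 4084/100 = 40.84; the t ≤ 66 branch applies.
G = 99.47·ln 40.84 − 161.1 = 99.47·3.7097 − 161.1 = 207.900.
Rounded: 208.

208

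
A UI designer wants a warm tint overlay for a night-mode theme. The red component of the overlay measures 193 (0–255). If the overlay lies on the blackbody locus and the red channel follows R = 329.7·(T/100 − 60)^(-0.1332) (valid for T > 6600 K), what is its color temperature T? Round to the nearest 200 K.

(t − 60)^(-0.1332) = 193/329.7 = 0.58538.
t − 60 = 0.58538^(1/-0.1332) = 0.58538^(-7.508) = 55.713, so t = 115.713.
T = 100·t = 11571 K → 11600 K to the nearest 200 K.

11600 K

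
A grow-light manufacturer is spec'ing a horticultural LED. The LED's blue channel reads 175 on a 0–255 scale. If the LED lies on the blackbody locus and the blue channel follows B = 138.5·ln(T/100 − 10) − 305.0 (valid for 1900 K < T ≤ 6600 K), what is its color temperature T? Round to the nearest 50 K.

ln(t − 10) = (175 + 305.0) / 138.5 = 3.4657.
t − 10 = e^3.4657 = 31.999, so t = 41.999.
T = 100·t = 4200 K → 4200 K to the nearest 50 K.

4200 K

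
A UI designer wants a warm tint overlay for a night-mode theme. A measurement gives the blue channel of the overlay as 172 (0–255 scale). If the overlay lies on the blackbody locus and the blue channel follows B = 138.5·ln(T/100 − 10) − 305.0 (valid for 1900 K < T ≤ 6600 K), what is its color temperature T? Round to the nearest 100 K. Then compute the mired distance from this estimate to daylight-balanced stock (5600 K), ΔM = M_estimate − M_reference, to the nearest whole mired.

ln(t − 10) = (172 + 305.0) / 138.5 = 3.4440.
t − 10 = e^3.4440 = 31.313, so t = 41.313.
T = 100·t = 4131 K → 4100 K to the nearest 100 K.
M_estimate = 10⁶/4100 = 243.90; M_reference = 10⁶/5600 = 178.57.
ΔM = 243.90 − 178.57 = 65.33 → +65 mireds.

+65 mireds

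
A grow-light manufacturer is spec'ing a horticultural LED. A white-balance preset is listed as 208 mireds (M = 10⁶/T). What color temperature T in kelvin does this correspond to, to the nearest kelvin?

T = 10⁶ / 208 = 4807.69 K → 4808 K.

4808 K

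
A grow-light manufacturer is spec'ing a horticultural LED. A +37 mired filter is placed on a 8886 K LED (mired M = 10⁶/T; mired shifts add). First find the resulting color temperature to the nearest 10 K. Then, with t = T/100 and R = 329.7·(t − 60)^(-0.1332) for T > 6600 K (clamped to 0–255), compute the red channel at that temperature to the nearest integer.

255

M_in = 10⁶/8886 = 112.54; M_out = 112.54 + (+37) = 149.54.
T_out = 10⁶/149.54 = 6687.3 K → 6690 K; t = 66.9.
R = 329.7·(66.9 − 60)^(-0.1332) = 329.7·6.9^(-0.1332) = 329.7·0.77315 = 254.908.
Rounded: 255.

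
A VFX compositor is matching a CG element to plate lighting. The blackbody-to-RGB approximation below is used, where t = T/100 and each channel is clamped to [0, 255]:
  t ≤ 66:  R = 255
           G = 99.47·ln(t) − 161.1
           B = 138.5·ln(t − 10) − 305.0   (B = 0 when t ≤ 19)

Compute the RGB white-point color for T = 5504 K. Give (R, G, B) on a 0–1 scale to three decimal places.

t = 5504/100 = 55.04; the t ≤ 66 branch applies.
R = 255 by definition for t ≤ 66.
G = 99.47·ln 55.04 − 161.1 = 99.47·4.0081 − 161.1 = 237.582.
B = 138.5·ln(55.04 − 10) − 305.0 = 138.5·ln 45.04 − 305.0 = 138.5·3.8076 − 305.0 = 222.346.
Dividing each by 255: (1.0000, 0.9317, 0.8719) → (1.000, 0.932, 0.872).

(1.000, 0.932, 0.872)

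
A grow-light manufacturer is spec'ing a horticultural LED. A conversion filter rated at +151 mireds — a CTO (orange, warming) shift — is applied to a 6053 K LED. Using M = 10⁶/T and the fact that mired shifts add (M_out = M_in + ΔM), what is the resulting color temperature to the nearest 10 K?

M_in = 10⁶/6053 = 165.21 mireds.
M_out = 165.21 + (+151) = 316.21 mireds.
T_out = 10⁶/316.21 = 3162.5 K → 3160 K.

3160 K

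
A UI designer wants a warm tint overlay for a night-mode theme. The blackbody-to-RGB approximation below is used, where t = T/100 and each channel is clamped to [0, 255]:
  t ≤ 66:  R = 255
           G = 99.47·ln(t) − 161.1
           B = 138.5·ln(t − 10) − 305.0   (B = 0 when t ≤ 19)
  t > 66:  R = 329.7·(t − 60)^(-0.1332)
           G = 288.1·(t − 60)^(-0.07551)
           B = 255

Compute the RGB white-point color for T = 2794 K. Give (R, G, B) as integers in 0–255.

(255, 170, 95)

t = 2794/100 = 27.94; the t ≤ 66 branch applies.
R = 255 by definition for t ≤ 66.
G = 99.47·ln 27.94 − 161.1 = 99.47·3.3301 − 161.1 = 170.141.
B = 138.5·ln(27.94 − 10) − 305.0 = 138.5·ln 17.94 − 305.0 = 138.5·2.8870 − 305.0 = 94.854.
Rounded: (255, 170, 95).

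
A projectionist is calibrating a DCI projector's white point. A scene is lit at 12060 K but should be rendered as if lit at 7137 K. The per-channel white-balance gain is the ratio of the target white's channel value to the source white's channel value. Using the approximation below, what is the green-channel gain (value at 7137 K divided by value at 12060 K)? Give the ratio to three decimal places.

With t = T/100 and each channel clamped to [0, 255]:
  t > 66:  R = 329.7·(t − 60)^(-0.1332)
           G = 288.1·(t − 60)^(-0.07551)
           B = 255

At 12060 K (t = 120.6):
  G = 288.1·(120.6 − 60)^(-0.07551) = 288.1·60.6^(-0.07551) = 288.1·0.73351 = 211.324.
At 7137 K (t = 71.37):
  G = 288.1·(71.37 − 60)^(-0.07551) = 288.1·11.37^(-0.07551) = 288.1·0.83230 = 239.785.
Gain = 239.785 / 211.324 = 1.1347 → 1.135.

1.135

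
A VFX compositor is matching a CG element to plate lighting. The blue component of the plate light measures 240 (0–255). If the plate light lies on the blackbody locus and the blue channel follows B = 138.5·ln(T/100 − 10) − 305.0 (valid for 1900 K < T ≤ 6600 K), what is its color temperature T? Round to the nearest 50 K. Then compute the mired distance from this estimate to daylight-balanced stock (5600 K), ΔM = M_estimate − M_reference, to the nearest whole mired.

ln(t − 10) = (240 + 305.0) / 138.5 = 3.9350.
t − 10 = e^3.9350 = 51.163, so t = 61.163.
T = 100·t = 6116 K → 6100 K to the nearest 50 K.
M_estimate = 10⁶/6100 = 163.93; M_reference = 10⁶/5600 = 178.57.
ΔM = 163.93 − 178.57 = -14.64 → -15 mireds.

-15 mireds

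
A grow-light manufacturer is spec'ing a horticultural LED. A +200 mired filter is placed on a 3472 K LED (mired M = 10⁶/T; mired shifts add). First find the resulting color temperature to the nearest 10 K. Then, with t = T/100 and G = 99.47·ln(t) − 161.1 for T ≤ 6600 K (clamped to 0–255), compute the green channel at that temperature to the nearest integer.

M_in = 10⁶/3472 = 288.02; M_out = 288.02 + (+200) = 488.02.
T_out = 10⁶/488.02 = 2049.1 K → 2050 K; t = 20.5.
G = 99.47·ln 20.5 − 161.1 = 99.47·3.0204 − 161.1 = 139.342.
Rounded: 139.

139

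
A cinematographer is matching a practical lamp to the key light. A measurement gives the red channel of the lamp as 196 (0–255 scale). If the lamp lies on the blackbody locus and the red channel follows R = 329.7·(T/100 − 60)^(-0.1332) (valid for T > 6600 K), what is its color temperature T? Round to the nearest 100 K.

11000 K

(t − 60)^(-0.1332) = 196/329.7 = 0.59448.
t − 60 = 0.59448^(1/-0.1332) = 0.59448^(-7.508) = 49.621, so t = 109.621.
T = 100·t = 10962 K → 11000 K to the nearest 100 K.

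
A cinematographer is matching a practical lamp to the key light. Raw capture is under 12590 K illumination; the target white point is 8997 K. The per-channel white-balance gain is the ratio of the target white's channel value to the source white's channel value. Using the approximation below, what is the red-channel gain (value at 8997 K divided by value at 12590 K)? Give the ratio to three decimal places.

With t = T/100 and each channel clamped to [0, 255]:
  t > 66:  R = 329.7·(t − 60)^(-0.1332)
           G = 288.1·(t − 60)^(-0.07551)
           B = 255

At 12590 K (t = 125.9):
  R = 329.7·(125.9 − 60)^(-0.1332) = 329.7·65.9^(-0.1332) = 329.7·0.57243 = 188.731.
At 8997 K (t = 89.97):
  R = 329.7·(89.97 − 60)^(-0.1332) = 329.7·29.97^(-0.1332) = 329.7·0.63578 = 209.616.
Gain = 209.616 / 188.731 = 1.1107 → 1.111.

1.111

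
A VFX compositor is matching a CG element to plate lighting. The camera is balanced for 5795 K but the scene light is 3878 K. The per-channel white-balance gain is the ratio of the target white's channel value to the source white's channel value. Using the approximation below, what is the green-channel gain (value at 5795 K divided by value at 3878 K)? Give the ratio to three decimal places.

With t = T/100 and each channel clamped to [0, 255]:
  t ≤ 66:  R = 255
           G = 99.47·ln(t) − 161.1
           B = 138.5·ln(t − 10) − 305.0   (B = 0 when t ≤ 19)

At 3878 K (t = 38.78):
  G = 99.47·ln 38.78 − 161.1 = 99.47·3.6579 − 161.1 = 202.752.
At 5795 K (t = 57.95):
  G = 99.47·ln 57.95 − 161.1 = 99.47·4.0596 − 161.1 = 242.706.
Gain = 242.706 / 202.752 = 1.1971 → 1.197.

1.197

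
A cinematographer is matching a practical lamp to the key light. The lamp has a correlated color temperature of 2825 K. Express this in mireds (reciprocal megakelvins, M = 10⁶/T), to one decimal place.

M = 10⁶ / 2825 = 353.982 → 354.0 mireds.

354.0 mireds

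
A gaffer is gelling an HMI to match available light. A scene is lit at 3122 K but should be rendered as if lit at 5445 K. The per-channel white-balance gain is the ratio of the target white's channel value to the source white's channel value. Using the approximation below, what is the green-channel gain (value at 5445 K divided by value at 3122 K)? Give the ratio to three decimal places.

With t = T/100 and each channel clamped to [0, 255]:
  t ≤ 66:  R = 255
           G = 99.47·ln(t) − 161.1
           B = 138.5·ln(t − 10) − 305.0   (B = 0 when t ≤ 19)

At 3122 K (t = 31.22):
  G = 99.47·ln 31.22 − 161.1 = 99.47·3.4411 − 161.1 = 181.182.
At 5445 K (t = 54.45):
  G = 99.47·ln 54.45 − 161.1 = 99.47·3.9973 − 161.1 = 236.510.
Gain = 236.510 / 181.182 = 1.3054 → 1.305.

1.305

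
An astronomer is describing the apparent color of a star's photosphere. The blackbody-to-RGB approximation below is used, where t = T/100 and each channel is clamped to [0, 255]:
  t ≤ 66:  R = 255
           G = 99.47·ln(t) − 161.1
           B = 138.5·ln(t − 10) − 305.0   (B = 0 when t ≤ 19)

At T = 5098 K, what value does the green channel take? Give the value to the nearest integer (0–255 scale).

t = 5098/100 = 50.98; the t ≤ 66 branch applies.
G = 99.47·ln 50.98 − 161.1 = 99.47·3.9314 − 161.1 = 229.960.
Rounded: 230.

230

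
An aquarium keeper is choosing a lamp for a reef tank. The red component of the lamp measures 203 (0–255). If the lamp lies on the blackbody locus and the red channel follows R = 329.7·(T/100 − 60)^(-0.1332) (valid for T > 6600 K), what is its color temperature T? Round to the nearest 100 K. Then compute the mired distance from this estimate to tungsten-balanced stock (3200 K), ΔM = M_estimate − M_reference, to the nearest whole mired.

(t − 60)^(-0.1332) = 203/329.7 = 0.61571.
t − 60 = 0.61571^(1/-0.1332) = 0.61571^(-7.508) = 38.129, so t = 98.129.
T = 100·t = 9813 K → 9800 K to the nearest 100 K.
M_estimate = 10⁶/9800 = 102.04; M_reference = 10⁶/3200 = 312.50.
ΔM = 102.04 − 312.50 = -210.46 → -210 mireds.

-210 mireds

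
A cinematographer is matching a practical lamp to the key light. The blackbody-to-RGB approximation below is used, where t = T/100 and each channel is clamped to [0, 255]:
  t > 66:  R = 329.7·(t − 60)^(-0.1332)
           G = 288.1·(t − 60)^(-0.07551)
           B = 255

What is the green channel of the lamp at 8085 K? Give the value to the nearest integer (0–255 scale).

t = 8085/100 = 80.85; the t > 66 branch applies.
G = 288.1·(80.85 − 60)^(-0.07551) = 288.1·20.85^(-0.07551) = 288.1·0.79505 = 229.054.
Rounded: 229.

229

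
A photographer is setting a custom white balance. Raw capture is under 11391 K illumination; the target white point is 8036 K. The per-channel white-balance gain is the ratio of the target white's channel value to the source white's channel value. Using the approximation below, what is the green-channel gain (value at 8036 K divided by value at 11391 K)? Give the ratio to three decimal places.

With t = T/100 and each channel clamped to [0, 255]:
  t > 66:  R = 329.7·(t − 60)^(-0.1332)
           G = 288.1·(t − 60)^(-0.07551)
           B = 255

1.076

At 11391 K (t = 113.91):
  G = 288.1·(113.91 − 60)^(-0.07551) = 288.1·53.91^(-0.07551) = 288.1·0.74002 = 213.199.
At 8036 K (t = 80.36):
  G = 288.1·(80.36 − 60)^(-0.07551) = 288.1·20.36^(-0.07551) = 288.1·0.79648 = 229.466.
Gain = 229.466 / 213.199 = 1.0763 → 1.076.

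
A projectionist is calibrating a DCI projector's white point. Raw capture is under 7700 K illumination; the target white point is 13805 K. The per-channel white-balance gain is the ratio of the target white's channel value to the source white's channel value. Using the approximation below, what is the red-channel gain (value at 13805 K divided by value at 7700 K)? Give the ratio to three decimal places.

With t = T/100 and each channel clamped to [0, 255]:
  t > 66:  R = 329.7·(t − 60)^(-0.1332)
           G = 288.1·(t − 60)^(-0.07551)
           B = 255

At 7700 K (t = 77):
  R = 329.7·(77 − 60)^(-0.1332) = 329.7·17^(-0.1332) = 329.7·0.68565 = 226.060.
At 13805 K (t = 138.05):
  R = 329.7·(138.05 − 60)^(-0.1332) = 329.7·78.05^(-0.1332) = 329.7·0.55968 = 184.525.
Gain = 184.525 / 226.060 = 0.8163 → 0.816.

0.816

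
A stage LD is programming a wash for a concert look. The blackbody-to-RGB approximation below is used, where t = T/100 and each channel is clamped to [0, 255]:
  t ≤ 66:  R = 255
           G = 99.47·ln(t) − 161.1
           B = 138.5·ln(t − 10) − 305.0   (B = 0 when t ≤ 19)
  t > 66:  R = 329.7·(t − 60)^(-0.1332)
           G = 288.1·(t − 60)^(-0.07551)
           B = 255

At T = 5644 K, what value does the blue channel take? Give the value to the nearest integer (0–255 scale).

227

t = 5644/100 = 56.44; the t ≤ 66 branch applies.
B = 138.5·ln(56.44 − 10) − 305.0 = 138.5·ln 46.44 − 305.0 = 138.5·3.8382 − 305.0 = 226.585.
Rounded: 227.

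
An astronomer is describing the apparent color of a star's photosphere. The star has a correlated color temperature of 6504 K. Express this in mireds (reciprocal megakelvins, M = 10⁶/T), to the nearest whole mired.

154 mireds

M = 10⁶ / 6504 = 153.752 → 154 mireds.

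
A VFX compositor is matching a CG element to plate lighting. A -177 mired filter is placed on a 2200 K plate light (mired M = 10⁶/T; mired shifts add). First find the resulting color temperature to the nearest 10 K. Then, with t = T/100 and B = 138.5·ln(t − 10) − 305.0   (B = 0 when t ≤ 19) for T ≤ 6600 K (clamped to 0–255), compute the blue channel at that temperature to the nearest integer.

146

M_in = 10⁶/2200 = 454.55; M_out = 454.55 + (-177) = 277.55.
T_out = 10⁶/277.55 = 3603.0 K → 3600 K; t = 36.
B = 138.5·ln(36 − 10) − 305.0 = 138.5·ln 26 − 305.0 = 138.5·3.2581 − 305.0 = 146.246.
Rounded: 146.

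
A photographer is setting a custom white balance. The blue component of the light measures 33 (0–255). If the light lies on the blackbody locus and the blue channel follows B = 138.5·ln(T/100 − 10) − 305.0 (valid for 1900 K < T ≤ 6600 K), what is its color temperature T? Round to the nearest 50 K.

2150 K

ln(t − 10) = (33 + 305.0) / 138.5 = 2.4404.
t − 10 = e^2.4404 = 11.478, so t = 21.478.
T = 100·t = 2148 K → 2150 K to the nearest 50 K.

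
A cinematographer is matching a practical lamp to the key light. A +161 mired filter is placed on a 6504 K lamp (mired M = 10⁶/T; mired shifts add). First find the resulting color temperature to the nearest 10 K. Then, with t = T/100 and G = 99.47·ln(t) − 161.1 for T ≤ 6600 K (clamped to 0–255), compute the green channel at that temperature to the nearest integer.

183

M_in = 10⁶/6504 = 153.75; M_out = 153.75 + (+161) = 314.75.
T_out = 10⁶/314.75 = 3177.1 K → 3180 K; t = 31.8.
G = 99.47·ln 31.8 − 161.1 = 99.47·3.4595 − 161.1 = 183.013.
Rounded: 183.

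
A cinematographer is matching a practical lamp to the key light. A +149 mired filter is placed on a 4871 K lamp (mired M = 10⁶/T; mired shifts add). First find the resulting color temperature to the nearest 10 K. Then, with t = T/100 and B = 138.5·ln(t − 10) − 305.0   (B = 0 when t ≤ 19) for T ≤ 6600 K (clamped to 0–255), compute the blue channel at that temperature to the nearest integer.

M_in = 10⁶/4871 = 205.30; M_out = 205.30 + (+149) = 354.30.
T_out = 10⁶/354.30 = 2822.5 K → 2820 K; t = 28.2.
B = 138.5·ln(28.2 − 10) − 305.0 = 138.5·ln 18.2 − 305.0 = 138.5·2.9014 − 305.0 = 96.847.
Rounded: 97.

97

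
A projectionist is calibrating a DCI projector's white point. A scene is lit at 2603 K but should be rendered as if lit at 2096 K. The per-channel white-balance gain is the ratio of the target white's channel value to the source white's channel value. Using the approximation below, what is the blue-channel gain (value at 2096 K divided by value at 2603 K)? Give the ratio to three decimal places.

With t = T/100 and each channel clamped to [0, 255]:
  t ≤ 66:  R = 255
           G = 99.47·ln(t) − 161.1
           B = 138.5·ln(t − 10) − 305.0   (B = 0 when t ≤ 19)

0.336

At 2603 K (t = 26.03):
  B = 138.5·ln(26.03 − 10) − 305.0 = 138.5·ln 16.03 − 305.0 = 138.5·2.7745 − 305.0 = 79.263.
At 2096 K (t = 20.96):
  B = 138.5·ln(20.96 − 10) − 305.0 = 138.5·ln 10.96 − 305.0 = 138.5·2.3943 − 305.0 = 26.604.
Gain = 26.604 / 79.263 = 0.3356 → 0.336.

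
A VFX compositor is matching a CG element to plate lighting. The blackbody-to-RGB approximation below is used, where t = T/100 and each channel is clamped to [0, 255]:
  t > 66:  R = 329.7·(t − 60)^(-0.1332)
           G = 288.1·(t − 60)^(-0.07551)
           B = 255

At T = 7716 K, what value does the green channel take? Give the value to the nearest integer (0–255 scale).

232

t = 7716/100 = 77.16; the t > 66 branch applies.
G = 288.1·(77.16 − 60)^(-0.07551) = 288.1·17.16^(-0.07551) = 288.1·0.80683 = 232.447.
Rounded: 232.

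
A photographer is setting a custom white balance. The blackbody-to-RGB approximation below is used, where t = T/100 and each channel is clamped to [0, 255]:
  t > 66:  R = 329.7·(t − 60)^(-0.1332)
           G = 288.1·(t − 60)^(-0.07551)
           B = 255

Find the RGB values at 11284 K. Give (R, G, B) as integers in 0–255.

t = 11284/100 = 112.84; the t > 66 branch applies.
R = 329.7·(112.84 − 60)^(-0.1332) = 329.7·52.84^(-0.1332) = 329.7·0.58952 = 194.366.
G = 288.1·(112.84 − 60)^(-0.07551) = 288.1·52.84^(-0.07551) = 288.1·0.74114 = 213.522.
B = 255 by definition for t > 66.
Rounded: (194, 214, 255).

(194, 214, 255)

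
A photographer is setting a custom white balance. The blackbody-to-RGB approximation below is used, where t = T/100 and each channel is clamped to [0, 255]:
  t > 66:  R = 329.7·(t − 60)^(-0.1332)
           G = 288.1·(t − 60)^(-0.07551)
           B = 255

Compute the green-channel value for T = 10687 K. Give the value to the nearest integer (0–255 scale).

t = 10687/100 = 106.87; the t > 66 branch applies.
G = 288.1·(106.87 − 60)^(-0.07551) = 288.1·46.87^(-0.07551) = 288.1·0.74788 = 215.464.
Rounded: 215.

215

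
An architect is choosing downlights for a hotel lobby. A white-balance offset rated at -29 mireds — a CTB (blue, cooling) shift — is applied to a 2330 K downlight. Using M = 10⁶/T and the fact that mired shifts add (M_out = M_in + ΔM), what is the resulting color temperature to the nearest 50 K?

M_in = 10⁶/2330 = 429.18 mireds.
M_out = 429.18 + (-29) = 400.18 mireds.
T_out = 10⁶/400.18 = 2498.8 K → 2500 K.

2500 K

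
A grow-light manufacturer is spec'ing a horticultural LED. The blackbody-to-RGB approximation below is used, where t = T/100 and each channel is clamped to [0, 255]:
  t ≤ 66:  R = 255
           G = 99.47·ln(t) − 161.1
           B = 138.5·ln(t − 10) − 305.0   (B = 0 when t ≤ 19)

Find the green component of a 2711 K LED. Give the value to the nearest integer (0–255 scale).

167

t = 2711/100 = 27.11; the t ≤ 66 branch applies.
G = 99.47·ln 27.11 − 161.1 = 99.47·3.2999 − 161.1 = 167.141.
Rounded: 167.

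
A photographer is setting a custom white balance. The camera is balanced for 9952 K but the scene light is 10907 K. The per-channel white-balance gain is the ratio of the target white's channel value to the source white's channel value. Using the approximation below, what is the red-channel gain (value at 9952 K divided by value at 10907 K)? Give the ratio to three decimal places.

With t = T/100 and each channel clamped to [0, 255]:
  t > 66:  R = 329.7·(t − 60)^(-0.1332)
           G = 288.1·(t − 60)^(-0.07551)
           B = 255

At 10907 K (t = 109.07):
  R = 329.7·(109.07 − 60)^(-0.1332) = 329.7·49.07^(-0.1332) = 329.7·0.59537 = 196.292.
At 9952 K (t = 99.52):
  R = 329.7·(99.52 − 60)^(-0.1332) = 329.7·39.52^(-0.1332) = 329.7·0.61278 = 202.033.
Gain = 202.033 / 196.292 = 1.0292 → 1.029.

1.029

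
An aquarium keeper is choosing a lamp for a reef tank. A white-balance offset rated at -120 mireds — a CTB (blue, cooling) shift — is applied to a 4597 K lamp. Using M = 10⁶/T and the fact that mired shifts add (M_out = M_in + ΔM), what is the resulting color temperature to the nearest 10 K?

M_in = 10⁶/4597 = 217.53 mireds.
M_out = 217.53 + (-120) = 97.53 mireds.
T_out = 10⁶/97.53 = 10252.9 K → 10250 K.

10250 K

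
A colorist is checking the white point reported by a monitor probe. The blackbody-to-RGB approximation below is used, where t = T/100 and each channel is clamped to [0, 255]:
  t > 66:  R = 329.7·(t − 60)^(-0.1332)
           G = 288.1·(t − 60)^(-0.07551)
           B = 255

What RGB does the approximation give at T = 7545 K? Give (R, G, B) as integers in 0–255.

(229, 234, 255)

t = 7545/100 = 75.45; the t > 66 branch applies.
R = 329.7·(75.45 − 60)^(-0.1332) = 329.7·15.45^(-0.1332) = 329.7·0.69444 = 228.957.
G = 288.1·(75.45 − 60)^(-0.07551) = 288.1·15.45^(-0.07551) = 288.1·0.81325 = 234.297.
B = 255 by definition for t > 66.
Rounded: (229, 234, 255).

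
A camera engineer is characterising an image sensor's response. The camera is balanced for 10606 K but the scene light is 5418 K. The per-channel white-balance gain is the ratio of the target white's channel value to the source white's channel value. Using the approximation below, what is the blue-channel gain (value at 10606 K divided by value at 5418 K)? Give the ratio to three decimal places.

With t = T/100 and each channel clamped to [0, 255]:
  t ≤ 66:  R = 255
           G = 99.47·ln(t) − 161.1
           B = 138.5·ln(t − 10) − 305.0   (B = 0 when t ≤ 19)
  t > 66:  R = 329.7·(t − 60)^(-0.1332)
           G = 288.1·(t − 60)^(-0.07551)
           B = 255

1.161

At 5418 K (t = 54.18):
  B = 138.5·ln(54.18 − 10) − 305.0 = 138.5·ln 44.18 − 305.0 = 138.5·3.7883 − 305.0 = 219.676.
At 10606 K (t = 106.06):
  B = 255 by definition for t > 66.
Gain = 255.000 / 219.676 = 1.1608 → 1.161.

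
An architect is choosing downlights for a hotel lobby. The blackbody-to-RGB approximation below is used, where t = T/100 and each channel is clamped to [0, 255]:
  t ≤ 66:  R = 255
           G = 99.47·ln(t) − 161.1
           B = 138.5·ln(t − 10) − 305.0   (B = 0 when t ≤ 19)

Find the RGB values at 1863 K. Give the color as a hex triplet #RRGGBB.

t = 1863/100 = 18.63; the t ≤ 66 branch applies.
R = 255 by definition for t ≤ 66.
G = 99.47·ln 18.63 − 161.1 = 99.47·2.9248 − 161.1 = 129.827.
t = 18.63 ≤ 19, so B = 0.
Rounded: (255, 130, 0).
In hex: #FF8200.

#FF8200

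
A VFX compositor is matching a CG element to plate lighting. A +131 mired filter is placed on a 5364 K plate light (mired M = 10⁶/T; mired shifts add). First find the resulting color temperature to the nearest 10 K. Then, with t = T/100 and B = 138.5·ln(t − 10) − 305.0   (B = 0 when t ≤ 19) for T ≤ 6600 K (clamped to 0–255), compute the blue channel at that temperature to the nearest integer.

M_in = 10⁶/5364 = 186.43; M_out = 186.43 + (+131) = 317.43.
T_out = 10⁶/317.43 = 3150.3 K → 3150 K; t = 31.5.
B = 138.5·ln(31.5 − 10) − 305.0 = 138.5·ln 21.5 − 305.0 = 138.5·3.0681 − 305.0 = 119.925.
Rounded: 120.

120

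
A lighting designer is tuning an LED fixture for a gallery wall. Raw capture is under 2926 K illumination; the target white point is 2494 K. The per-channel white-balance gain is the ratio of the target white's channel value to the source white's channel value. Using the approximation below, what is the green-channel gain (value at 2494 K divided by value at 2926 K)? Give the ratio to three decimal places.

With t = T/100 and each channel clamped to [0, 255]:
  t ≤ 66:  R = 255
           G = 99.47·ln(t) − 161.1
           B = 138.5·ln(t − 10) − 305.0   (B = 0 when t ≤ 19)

0.909

At 2926 K (t = 29.26):
  G = 99.47·ln 29.26 − 161.1 = 99.47·3.3762 − 161.1 = 174.733.
At 2494 K (t = 24.94):
  G = 99.47·ln 24.94 − 161.1 = 99.47·3.2165 − 161.1 = 158.843.
Gain = 158.843 / 174.733 = 0.9091 → 0.909.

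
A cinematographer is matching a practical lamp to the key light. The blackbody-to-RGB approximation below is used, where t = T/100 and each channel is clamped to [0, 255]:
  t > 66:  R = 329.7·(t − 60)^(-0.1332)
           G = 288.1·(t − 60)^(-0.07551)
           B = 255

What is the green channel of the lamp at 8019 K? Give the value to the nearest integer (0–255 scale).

t = 8019/100 = 80.19; the t > 66 branch applies.
G = 288.1·(80.19 − 60)^(-0.07551) = 288.1·20.19^(-0.07551) = 288.1·0.79698 = 229.611.
Rounded: 230.

230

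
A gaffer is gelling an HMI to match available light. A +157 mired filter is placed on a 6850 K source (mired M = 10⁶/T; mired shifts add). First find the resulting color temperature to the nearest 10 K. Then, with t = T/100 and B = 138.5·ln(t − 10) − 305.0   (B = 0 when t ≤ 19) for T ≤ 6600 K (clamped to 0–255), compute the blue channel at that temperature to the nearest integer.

M_in = 10⁶/6850 = 145.99; M_out = 145.99 + (+157) = 302.99.
T_out = 10⁶/302.99 = 3300.5 K → 3300 K; t = 33.
B = 138.5·ln(33 − 10) − 305.0 = 138.5·ln 23 − 305.0 = 138.5·3.1355 − 305.0 = 129.266.
Rounded: 129.

129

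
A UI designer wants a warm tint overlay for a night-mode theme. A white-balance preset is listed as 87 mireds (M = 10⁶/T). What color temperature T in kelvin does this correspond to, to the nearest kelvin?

T = 10⁶ / 87 = 11494.25 K → 11494 K.

11494 K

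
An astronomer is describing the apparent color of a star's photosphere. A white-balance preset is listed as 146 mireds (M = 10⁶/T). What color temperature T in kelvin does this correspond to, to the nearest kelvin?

6849 K

T = 10⁶ / 146 = 6849.32 K → 6849 K.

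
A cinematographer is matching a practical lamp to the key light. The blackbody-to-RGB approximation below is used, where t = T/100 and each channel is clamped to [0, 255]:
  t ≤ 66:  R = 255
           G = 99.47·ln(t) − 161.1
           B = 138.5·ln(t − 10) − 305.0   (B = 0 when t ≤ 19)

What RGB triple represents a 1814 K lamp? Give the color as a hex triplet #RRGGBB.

#FF7F00

t = 1814/100 = 18.14; the t ≤ 66 branch applies.
R = 255 by definition for t ≤ 66.
G = 99.47·ln 18.14 − 161.1 = 99.47·2.8981 − 161.1 = 127.176.
t = 18.14 ≤ 19, so B = 0.
Rounded: (255, 127, 0).
In hex: #FF7F00.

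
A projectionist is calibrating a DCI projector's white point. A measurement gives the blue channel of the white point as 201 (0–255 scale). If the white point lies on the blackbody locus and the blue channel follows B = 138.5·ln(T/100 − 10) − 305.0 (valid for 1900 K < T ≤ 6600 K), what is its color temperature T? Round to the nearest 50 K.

ln(t − 10) = (201 + 305.0) / 138.5 = 3.6534.
t − 10 = e^3.6534 = 38.607, so t = 48.607.
T = 100·t = 4861 K → 4850 K to the nearest 50 K.

4850 K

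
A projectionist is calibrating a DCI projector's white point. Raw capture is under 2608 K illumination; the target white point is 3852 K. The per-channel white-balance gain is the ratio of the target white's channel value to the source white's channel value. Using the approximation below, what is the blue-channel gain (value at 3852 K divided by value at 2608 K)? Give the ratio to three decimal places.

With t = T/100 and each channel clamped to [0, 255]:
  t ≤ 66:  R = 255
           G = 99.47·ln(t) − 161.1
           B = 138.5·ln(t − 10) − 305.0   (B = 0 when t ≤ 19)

At 2608 K (t = 26.08):
  B = 138.5·ln(26.08 − 10) − 305.0 = 138.5·ln 16.08 − 305.0 = 138.5·2.7776 − 305.0 = 79.694.
At 3852 K (t = 38.52):
  B = 138.5·ln(38.52 − 10) − 305.0 = 138.5·ln 28.52 − 305.0 = 138.5·3.3506 − 305.0 = 159.059.
Gain = 159.059 / 79.694 = 1.9959 → 1.996.

1.996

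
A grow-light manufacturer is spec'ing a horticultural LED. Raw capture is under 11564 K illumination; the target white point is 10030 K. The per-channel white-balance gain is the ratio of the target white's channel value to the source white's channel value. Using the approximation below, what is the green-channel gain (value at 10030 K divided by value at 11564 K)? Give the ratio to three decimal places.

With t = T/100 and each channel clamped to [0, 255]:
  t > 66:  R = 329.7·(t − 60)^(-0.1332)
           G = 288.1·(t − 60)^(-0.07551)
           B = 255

At 11564 K (t = 115.64):
  G = 288.1·(115.64 − 60)^(-0.07551) = 288.1·55.64^(-0.07551) = 288.1·0.73825 = 212.691.
At 10030 K (t = 100.3):
  G = 288.1·(100.3 − 60)^(-0.07551) = 288.1·40.3^(-0.07551) = 288.1·0.75646 = 217.935.
Gain = 217.935 / 212.691 = 1.0247 → 1.025.

1.025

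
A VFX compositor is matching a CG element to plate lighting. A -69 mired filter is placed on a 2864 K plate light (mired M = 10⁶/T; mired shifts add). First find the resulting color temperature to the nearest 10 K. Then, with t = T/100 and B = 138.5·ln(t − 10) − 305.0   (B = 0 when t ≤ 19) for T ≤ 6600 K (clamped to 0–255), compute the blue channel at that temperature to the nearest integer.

M_in = 10⁶/2864 = 349.16; M_out = 349.16 + (-69) = 280.16.
T_out = 10⁶/280.16 = 3569.4 K → 3570 K; t = 35.7.
B = 138.5·ln(35.7 − 10) − 305.0 = 138.5·ln 25.7 − 305.0 = 138.5·3.2465 − 305.0 = 144.639.
Rounded: 145.

145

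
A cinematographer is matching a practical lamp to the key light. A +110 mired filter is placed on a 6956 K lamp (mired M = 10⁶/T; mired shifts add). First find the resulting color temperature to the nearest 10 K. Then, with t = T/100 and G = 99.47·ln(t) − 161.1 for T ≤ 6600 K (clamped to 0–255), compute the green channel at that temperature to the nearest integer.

M_in = 10⁶/6956 = 143.76; M_out = 143.76 + (+110) = 253.76.
T_out = 10⁶/253.76 = 3940.7 K → 3940 K; t = 39.4.
G = 99.47·ln 39.4 − 161.1 = 99.47·3.6738 − 161.1 = 204.329.
Rounded: 204.

204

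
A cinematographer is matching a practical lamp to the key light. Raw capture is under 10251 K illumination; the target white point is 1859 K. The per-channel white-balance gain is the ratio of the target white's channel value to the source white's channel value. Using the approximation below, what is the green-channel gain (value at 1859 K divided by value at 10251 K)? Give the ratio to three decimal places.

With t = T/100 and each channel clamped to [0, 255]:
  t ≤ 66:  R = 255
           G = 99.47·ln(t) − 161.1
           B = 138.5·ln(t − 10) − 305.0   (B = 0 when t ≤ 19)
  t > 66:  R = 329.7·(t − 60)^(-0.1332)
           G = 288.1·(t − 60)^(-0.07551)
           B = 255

At 10251 K (t = 102.51):
  G = 288.1·(102.51 − 60)^(-0.07551) = 288.1·42.51^(-0.07551) = 288.1·0.75341 = 217.058.
At 1859 K (t = 18.59):
  G = 99.47·ln 18.59 − 161.1 = 99.47·2.9226 − 161.1 = 129.613.
Gain = 129.613 / 217.058 = 0.5971 → 0.597.

0.597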